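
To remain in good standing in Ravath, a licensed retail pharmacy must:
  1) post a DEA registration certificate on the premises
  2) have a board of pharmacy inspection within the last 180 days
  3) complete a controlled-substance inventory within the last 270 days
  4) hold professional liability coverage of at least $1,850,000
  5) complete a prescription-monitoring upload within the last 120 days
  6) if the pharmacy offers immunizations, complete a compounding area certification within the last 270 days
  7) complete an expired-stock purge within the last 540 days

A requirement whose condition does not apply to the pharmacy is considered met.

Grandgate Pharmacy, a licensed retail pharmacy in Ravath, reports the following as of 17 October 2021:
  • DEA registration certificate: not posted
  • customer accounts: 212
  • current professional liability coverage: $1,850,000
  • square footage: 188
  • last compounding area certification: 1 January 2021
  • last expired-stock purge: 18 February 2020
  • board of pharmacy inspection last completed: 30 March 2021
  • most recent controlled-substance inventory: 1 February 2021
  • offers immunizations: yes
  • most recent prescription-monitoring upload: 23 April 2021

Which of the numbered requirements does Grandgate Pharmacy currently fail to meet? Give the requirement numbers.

1. DEA registration certificate absent → not met
2. board of pharmacy inspection 201 days ago vs limit 180 → not met
3. controlled-substance inventory 258 days ago vs limit 270 → met
4. professional liability coverage $1,850,000 ≥ $1,850,000 → met
5. prescription-monitoring upload 177 days ago vs limit 120 → not met
6. condition 'offers immunizations' holds; compounding area certification 289 days ago vs limit 270 → not met
7. expired-stock purge 607 days ago vs limit 540 → not met
Not met: 1, 2, 5, 6, 7

1, 2, 5, 6, 7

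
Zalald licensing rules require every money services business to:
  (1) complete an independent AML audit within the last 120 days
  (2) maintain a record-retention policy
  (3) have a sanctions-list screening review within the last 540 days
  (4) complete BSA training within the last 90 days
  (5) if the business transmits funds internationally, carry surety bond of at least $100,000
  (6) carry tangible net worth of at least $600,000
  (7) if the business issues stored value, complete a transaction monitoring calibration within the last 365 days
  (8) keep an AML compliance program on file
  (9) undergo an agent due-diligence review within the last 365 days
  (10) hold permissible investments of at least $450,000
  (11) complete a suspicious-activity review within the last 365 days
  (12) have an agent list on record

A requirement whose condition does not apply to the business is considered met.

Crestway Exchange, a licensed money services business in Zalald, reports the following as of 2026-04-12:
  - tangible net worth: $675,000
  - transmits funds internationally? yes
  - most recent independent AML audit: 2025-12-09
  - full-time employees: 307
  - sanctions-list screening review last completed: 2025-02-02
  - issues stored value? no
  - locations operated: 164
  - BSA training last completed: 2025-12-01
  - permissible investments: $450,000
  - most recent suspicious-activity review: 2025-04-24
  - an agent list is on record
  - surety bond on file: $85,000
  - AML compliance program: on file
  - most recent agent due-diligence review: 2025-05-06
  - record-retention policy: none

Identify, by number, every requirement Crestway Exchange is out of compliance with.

1. independent AML audit 124 days ago vs limit 120 → not met
2. record-retention policy absent → not met
3. sanctions-list screening review 434 days ago vs limit 540 → met
4. BSA training 132 days ago vs limit 90 → not met
5. condition 'transmits funds internationally' holds; surety bond $85,000 < $100,000 → not met
6. tangible net worth $675,000 ≥ $600,000 → met
7. condition 'issues stored value' does not hold → requirement n/a → met
8. AML compliance program present → met
9. agent due-diligence review 341 days ago vs limit 365 → met
10. permissible investments $450,000 ≥ $450,000 → met
11. suspicious-activity review 353 days ago vs limit 365 → met
12. agent list present → met
Not met: 1, 2, 4, 5

1, 2, 4, 5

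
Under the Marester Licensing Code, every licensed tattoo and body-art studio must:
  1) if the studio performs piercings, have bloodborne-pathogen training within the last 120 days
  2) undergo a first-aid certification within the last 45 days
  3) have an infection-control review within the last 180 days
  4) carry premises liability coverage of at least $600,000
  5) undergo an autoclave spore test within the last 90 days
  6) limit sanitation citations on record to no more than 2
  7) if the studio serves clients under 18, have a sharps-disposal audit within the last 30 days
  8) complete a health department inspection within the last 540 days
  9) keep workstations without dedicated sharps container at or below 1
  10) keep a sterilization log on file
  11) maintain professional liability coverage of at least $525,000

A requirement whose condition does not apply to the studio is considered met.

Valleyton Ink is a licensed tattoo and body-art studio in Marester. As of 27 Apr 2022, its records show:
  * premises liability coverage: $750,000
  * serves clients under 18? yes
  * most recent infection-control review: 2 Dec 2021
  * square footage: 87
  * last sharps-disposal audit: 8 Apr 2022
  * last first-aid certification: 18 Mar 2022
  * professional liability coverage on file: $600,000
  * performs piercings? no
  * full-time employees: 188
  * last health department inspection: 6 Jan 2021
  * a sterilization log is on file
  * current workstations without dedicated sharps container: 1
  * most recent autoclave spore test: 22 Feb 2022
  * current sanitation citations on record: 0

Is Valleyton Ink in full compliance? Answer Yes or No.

1. condition 'performs piercings' does not hold → requirement n/a → met
2. first-aid certification 40 days ago vs limit 45 → met
3. infection-control review 146 days ago vs limit 180 → met
4. premises liability coverage $750,000 ≥ $600,000 → met
5. autoclave spore test 64 days ago vs limit 90 → met
6. sanitation citations on record 0 ≤ 2 → met
7. condition 'serves clients under 18' holds; sharps-disposal audit 19 days ago vs limit 30 → met
8. health department inspection 476 days ago vs limit 540 → met
9. workstations without dedicated sharps container 1 ≤ 1 → met
10. sterilization log present → met
11. professional liability coverage $600,000 ≥ $525,000 → met
All met.

Yes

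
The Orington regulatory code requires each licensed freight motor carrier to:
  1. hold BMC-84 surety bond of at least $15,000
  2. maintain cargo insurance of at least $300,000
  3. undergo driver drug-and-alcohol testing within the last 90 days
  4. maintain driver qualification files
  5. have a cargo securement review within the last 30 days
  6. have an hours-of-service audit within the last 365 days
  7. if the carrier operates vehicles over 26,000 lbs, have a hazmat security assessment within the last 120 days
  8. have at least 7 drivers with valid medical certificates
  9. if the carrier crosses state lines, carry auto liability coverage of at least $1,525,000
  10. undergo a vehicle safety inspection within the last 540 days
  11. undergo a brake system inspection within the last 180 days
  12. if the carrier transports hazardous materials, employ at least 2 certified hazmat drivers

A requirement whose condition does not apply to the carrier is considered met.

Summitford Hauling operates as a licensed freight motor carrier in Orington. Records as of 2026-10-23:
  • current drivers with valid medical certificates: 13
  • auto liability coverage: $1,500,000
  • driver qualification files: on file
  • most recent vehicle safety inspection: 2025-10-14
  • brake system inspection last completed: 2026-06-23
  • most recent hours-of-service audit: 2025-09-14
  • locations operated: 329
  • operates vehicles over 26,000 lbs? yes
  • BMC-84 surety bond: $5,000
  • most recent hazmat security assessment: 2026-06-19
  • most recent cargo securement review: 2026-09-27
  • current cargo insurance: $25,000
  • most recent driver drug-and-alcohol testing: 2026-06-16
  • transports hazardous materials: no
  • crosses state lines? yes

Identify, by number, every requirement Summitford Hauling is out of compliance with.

1, 2, 3, 6, 7, 9

1. BMC-84 surety bond $5,000 < $15,000 → not met
2. cargo insurance $25,000 < $300,000 → not met
3. driver drug-and-alcohol testing 129 days ago vs limit 90 → not met
4. driver qualification files present → met
5. cargo securement review 26 days ago vs limit 30 → met
6. hours-of-service audit 404 days ago vs limit 365 → not met
7. condition 'operates vehicles over 26,000 lbs' holds; hazmat security assessment 126 days ago vs limit 120 → not met
8. drivers with valid medical certificates 13 ≥ 7 → met
9. condition 'crosses state lines' holds; auto liability coverage $1,500,000 < $1,525,000 → not met
10. vehicle safety inspection 374 days ago vs limit 540 → met
11. brake system inspection 122 days ago vs limit 180 → met
12. condition 'transports hazardous materials' does not hold → requirement n/a → met
Not met: 1, 2, 3, 6, 7, 9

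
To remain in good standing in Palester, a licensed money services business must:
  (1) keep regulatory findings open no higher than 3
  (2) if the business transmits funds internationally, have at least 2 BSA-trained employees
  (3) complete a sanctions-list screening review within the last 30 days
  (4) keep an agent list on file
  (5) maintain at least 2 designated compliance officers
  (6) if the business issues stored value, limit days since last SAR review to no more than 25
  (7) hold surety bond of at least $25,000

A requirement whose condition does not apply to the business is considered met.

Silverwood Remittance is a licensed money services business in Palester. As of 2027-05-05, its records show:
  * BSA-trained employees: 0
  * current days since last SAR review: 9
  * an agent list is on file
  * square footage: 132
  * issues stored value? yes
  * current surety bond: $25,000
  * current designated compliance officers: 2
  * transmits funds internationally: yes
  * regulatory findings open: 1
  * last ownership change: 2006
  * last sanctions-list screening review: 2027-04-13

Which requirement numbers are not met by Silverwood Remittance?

1. regulatory findings open 1 ≤ 3 → met
2. condition 'transmits funds internationally' holds; BSA-trained employees 0 < 2 → not met
3. sanctions-list screening review 22 days ago vs limit 30 → met
4. agent list present → met
5. designated compliance officers 2 ≥ 2 → met
6. condition 'issues stored value' holds; days since last SAR review 9 ≤ 25 → met
7. surety bond $25,000 ≥ $25,000 → met
Not met: 2

2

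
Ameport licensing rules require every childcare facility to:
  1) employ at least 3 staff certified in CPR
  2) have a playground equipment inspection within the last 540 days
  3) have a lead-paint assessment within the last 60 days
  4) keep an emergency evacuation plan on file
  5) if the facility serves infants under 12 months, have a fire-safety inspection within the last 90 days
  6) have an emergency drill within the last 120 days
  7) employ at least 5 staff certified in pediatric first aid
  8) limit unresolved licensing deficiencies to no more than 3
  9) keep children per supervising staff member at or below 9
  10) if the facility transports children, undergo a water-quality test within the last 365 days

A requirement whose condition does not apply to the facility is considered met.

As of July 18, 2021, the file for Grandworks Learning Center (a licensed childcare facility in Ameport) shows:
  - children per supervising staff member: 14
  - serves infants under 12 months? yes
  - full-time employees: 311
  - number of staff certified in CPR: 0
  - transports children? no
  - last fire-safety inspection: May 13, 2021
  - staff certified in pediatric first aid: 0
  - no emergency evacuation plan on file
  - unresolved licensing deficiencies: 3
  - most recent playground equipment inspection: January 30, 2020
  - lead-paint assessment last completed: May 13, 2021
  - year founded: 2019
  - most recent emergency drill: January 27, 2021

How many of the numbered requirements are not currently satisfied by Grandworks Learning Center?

6

1. staff certified in CPR 0 < 3 → not met
2. playground equipment inspection 535 days ago vs limit 540 → met
3. lead-paint assessment 66 days ago vs limit 60 → not met
4. emergency evacuation plan absent → not met
5. condition 'serves infants under 12 months' holds; fire-safety inspection 66 days ago vs limit 90 → met
6. emergency drill 172 days ago vs limit 120 → not met
7. staff certified in pediatric first aid 0 < 5 → not met
8. unresolved licensing deficiencies 3 ≤ 3 → met
9. children per supervising staff member 14 > 9 → not met
10. condition 'transports children' does not hold → requirement n/a → met
Not met: 6 of 10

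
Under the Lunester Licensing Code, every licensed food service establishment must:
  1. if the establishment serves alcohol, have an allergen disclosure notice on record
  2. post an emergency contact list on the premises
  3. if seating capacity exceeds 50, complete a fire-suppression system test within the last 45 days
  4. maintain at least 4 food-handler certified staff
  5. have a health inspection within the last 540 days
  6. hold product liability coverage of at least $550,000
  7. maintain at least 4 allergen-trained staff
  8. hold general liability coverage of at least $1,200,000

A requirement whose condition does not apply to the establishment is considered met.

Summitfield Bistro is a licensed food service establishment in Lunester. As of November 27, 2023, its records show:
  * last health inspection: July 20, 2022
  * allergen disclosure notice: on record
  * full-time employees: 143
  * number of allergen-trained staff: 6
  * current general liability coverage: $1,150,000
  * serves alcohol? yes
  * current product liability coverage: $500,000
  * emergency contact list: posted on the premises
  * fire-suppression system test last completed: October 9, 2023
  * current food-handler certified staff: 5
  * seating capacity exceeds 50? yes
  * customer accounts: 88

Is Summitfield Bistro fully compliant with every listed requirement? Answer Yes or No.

1. condition 'serves alcohol' holds; allergen disclosure notice present → met
2. emergency contact list present → met
3. condition 'seating capacity exceeds 50' holds; fire-suppression system test 49 days ago vs limit 45 → not met
4. food-handler certified staff 5 ≥ 4 → met
5. health inspection 495 days ago vs limit 540 → met
6. product liability coverage $500,000 < $550,000 → not met
7. allergen-trained staff 6 ≥ 4 → met
8. general liability coverage $1,150,000 < $1,200,000 → not met
Not met: 3, 6, 8

No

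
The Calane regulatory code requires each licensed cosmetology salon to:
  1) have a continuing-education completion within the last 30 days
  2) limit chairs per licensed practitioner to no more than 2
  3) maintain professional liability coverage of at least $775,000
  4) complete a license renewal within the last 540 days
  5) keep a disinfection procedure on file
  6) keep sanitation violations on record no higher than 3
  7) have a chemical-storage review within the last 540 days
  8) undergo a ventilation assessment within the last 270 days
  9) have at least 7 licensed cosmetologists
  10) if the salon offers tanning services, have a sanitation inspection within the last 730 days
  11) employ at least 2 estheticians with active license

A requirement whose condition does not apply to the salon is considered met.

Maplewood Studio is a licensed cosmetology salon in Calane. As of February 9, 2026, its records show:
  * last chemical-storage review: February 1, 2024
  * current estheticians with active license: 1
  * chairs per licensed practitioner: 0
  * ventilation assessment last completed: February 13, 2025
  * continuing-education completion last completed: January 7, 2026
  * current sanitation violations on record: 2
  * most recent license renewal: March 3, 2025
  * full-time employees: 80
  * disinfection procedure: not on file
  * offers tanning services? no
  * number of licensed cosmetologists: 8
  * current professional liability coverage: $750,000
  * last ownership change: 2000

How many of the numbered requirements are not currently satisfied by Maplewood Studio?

6

1. continuing-education completion 33 days ago vs limit 30 → not met
2. chairs per licensed practitioner 0 ≤ 2 → met
3. professional liability coverage $750,000 < $775,000 → not met
4. license renewal 343 days ago vs limit 540 → met
5. disinfection procedure absent → not met
6. sanitation violations on record 2 ≤ 3 → met
7. chemical-storage review 739 days ago vs limit 540 → not met
8. ventilation assessment 361 days ago vs limit 270 → not met
9. licensed cosmetologists 8 ≥ 7 → met
10. condition 'offers tanning services' does not hold → requirement n/a → met
11. estheticians with active license 1 < 2 → not met
Not met: 6 of 11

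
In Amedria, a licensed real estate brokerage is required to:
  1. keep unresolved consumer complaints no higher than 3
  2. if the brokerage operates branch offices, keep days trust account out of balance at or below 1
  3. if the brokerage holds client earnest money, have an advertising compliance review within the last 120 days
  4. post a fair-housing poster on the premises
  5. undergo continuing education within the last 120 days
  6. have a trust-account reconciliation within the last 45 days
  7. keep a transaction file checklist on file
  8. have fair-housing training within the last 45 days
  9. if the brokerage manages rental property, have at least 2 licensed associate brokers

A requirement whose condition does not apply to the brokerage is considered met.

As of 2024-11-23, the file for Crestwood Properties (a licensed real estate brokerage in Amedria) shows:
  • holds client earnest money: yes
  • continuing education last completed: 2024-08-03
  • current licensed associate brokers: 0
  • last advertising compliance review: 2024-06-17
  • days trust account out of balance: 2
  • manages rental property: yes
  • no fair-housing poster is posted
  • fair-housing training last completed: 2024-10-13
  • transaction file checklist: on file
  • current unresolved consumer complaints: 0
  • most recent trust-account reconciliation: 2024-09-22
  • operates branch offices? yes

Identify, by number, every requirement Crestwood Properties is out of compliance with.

1. unresolved consumer complaints 0 ≤ 3 → met
2. condition 'operates branch offices' holds; days trust account out of balance 2 > 1 → not met
3. condition 'holds client earnest money' holds; advertising compliance review 159 days ago vs limit 120 → not met
4. fair-housing poster absent → not met
5. continuing education 112 days ago vs limit 120 → met
6. trust-account reconciliation 62 days ago vs limit 45 → not met
7. transaction file checklist present → met
8. fair-housing training 41 days ago vs limit 45 → met
9. condition 'manages rental property' holds; licensed associate brokers 0 < 2 → not met
Not met: 2, 3, 4, 6, 9

2, 3, 4, 6, 9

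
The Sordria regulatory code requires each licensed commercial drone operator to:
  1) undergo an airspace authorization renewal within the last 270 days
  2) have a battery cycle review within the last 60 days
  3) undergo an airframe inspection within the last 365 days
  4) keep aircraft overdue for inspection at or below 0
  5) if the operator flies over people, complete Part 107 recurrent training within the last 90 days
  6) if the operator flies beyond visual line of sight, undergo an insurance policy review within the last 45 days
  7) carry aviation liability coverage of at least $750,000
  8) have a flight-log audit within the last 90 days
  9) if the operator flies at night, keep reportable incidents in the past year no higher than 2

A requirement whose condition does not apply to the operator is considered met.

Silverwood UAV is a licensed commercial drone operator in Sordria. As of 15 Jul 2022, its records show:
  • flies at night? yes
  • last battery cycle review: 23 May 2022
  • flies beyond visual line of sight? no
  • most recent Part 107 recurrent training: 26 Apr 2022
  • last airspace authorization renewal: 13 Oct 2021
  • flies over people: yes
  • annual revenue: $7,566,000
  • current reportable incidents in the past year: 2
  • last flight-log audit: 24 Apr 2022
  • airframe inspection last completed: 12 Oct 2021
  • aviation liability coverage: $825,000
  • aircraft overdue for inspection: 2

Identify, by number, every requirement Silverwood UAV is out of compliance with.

1. airspace authorization renewal 275 days ago vs limit 270 → not met
2. battery cycle review 53 days ago vs limit 60 → met
3. airframe inspection 276 days ago vs limit 365 → met
4. aircraft overdue for inspection 2 > 0 → not met
5. condition 'flies over people' holds; Part 107 recurrent training 80 days ago vs limit 90 → met
6. condition 'flies beyond visual line of sight' does not hold → requirement n/a → met
7. aviation liability coverage $825,000 ≥ $750,000 → met
8. flight-log audit 82 days ago vs limit 90 → met
9. condition 'flies at night' holds; reportable incidents in the past year 2 ≤ 2 → met
Not met: 1, 4

1, 4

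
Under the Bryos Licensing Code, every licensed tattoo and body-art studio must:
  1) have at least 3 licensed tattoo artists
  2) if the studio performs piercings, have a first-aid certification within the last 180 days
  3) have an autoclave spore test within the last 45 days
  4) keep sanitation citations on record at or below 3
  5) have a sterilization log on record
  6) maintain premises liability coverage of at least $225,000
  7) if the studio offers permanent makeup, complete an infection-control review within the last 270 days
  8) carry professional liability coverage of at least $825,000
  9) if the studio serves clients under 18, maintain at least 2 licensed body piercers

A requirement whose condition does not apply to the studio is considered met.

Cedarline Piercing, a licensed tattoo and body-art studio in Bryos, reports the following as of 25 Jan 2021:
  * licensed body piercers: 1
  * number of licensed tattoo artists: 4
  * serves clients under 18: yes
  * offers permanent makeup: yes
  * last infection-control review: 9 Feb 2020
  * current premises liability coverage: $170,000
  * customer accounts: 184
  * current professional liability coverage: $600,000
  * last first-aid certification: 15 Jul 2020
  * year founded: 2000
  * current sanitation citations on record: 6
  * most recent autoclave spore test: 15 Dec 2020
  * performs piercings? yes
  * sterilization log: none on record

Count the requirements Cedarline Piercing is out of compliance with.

7

1. licensed tattoo artists 4 ≥ 3 → met
2. condition 'performs piercings' holds; first-aid certification 194 days ago vs limit 180 → not met
3. autoclave spore test 41 days ago vs limit 45 → met
4. sanitation citations on record 6 > 3 → not met
5. sterilization log absent → not met
6. premises liability coverage $170,000 < $225,000 → not met
7. condition 'offers permanent makeup' holds; infection-control review 351 days ago vs limit 270 → not met
8. professional liability coverage $600,000 < $825,000 → not met
9. condition 'serves clients under 18' holds; licensed body piercers 1 < 2 → not met
Not met: 7 of 9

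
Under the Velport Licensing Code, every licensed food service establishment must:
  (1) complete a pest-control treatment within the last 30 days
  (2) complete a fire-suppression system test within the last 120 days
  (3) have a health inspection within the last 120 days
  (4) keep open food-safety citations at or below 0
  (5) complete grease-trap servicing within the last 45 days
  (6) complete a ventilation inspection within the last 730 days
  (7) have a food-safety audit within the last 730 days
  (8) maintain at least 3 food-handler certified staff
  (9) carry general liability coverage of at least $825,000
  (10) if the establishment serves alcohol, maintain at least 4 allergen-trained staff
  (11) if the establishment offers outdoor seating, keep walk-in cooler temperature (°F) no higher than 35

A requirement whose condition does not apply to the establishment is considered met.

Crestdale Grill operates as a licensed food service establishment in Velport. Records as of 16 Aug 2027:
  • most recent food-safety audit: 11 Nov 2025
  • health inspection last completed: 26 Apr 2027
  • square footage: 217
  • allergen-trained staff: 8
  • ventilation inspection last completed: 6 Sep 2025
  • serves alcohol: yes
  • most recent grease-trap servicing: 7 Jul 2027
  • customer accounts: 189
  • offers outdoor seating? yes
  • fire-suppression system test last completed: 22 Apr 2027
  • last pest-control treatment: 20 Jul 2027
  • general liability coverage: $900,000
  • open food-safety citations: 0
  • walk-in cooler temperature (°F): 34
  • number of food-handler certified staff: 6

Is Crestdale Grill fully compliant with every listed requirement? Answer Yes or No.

1. pest-control treatment 27 days ago vs limit 30 → met
2. fire-suppression system test 116 days ago vs limit 120 → met
3. health inspection 112 days ago vs limit 120 → met
4. open food-safety citations 0 ≤ 0 → met
5. grease-trap servicing 40 days ago vs limit 45 → met
6. ventilation inspection 709 days ago vs limit 730 → met
7. food-safety audit 643 days ago vs limit 730 → met
8. food-handler certified staff 6 ≥ 3 → met
9. general liability coverage $900,000 ≥ $825,000 → met
10. condition 'serves alcohol' holds; allergen-trained staff 8 ≥ 4 → met
11. condition 'offers outdoor seating' holds; walk-in cooler temperature (°F) 34 ≤ 35 → met
All met.

Yes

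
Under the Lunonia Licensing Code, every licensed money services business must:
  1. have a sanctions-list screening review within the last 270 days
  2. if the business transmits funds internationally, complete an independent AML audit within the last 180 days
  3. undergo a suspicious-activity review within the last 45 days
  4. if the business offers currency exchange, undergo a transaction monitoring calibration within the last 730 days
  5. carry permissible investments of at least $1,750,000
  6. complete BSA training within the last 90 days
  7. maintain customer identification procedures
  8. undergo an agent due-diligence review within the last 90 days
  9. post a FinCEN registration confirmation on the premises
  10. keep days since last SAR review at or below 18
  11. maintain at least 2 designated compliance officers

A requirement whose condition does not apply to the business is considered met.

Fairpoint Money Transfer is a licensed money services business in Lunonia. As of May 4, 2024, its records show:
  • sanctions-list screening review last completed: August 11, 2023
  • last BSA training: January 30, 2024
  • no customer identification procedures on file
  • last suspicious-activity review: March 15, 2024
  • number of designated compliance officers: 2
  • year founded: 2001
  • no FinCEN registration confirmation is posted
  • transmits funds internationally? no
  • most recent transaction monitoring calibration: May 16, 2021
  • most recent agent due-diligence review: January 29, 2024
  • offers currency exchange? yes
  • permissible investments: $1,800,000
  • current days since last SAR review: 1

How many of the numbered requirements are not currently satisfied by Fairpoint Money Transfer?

1. sanctions-list screening review 267 days ago vs limit 270 → met
2. condition 'transmits funds internationally' does not hold → requirement n/a → met
3. suspicious-activity review 50 days ago vs limit 45 → not met
4. condition 'offers currency exchange' holds; transaction monitoring calibration 1084 days ago vs limit 730 → not met
5. permissible investments $1,800,000 ≥ $1,750,000 → met
6. BSA training 95 days ago vs limit 90 → not met
7. customer identification procedures absent → not met
8. agent due-diligence review 96 days ago vs limit 90 → not met
9. FinCEN registration confirmation absent → not met
10. days since last SAR review 1 ≤ 18 → met
11. designated compliance officers 2 ≥ 2 → met
Not met: 6 of 11

6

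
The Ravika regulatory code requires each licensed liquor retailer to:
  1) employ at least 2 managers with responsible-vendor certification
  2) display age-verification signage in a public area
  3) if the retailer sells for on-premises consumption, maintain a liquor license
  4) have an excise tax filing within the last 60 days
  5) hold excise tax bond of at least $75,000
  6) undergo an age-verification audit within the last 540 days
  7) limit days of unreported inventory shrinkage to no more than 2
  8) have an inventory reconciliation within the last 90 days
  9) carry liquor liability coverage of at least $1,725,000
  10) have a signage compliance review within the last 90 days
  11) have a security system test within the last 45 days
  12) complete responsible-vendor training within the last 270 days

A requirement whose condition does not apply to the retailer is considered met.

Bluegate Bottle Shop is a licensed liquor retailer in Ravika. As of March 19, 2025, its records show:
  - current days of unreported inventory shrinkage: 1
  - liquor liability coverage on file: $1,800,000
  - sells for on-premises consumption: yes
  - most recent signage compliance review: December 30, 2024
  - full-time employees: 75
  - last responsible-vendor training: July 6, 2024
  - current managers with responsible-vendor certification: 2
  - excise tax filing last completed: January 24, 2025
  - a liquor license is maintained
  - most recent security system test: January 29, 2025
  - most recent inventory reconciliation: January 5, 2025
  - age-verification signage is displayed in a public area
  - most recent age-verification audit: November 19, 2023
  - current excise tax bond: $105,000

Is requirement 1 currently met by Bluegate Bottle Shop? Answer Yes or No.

1. managers with responsible-vendor certification 2 ≥ 2 → met

Yes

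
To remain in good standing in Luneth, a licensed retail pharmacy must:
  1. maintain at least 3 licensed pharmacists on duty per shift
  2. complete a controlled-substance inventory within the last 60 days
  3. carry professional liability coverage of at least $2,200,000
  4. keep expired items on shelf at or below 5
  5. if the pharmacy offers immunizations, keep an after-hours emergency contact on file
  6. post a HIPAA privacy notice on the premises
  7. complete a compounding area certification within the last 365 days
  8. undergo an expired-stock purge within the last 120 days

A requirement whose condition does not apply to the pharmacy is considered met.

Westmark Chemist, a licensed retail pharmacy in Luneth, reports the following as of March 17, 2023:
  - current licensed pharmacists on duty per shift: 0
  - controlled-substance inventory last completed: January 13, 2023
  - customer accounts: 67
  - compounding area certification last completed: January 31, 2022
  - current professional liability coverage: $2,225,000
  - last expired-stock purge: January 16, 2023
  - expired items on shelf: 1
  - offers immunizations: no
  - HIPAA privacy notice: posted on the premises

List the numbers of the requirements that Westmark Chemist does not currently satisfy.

1, 2, 7

1. licensed pharmacists on duty per shift 0 < 3 → not met
2. controlled-substance inventory 63 days ago vs limit 60 → not met
3. professional liability coverage $2,225,000 ≥ $2,200,000 → met
4. expired items on shelf 1 ≤ 5 → met
5. condition 'offers immunizations' does not hold → requirement n/a → met
6. HIPAA privacy notice present → met
7. compounding area certification 410 days ago vs limit 365 → not met
8. expired-stock purge 60 days ago vs limit 120 → met
Not met: 1, 2, 7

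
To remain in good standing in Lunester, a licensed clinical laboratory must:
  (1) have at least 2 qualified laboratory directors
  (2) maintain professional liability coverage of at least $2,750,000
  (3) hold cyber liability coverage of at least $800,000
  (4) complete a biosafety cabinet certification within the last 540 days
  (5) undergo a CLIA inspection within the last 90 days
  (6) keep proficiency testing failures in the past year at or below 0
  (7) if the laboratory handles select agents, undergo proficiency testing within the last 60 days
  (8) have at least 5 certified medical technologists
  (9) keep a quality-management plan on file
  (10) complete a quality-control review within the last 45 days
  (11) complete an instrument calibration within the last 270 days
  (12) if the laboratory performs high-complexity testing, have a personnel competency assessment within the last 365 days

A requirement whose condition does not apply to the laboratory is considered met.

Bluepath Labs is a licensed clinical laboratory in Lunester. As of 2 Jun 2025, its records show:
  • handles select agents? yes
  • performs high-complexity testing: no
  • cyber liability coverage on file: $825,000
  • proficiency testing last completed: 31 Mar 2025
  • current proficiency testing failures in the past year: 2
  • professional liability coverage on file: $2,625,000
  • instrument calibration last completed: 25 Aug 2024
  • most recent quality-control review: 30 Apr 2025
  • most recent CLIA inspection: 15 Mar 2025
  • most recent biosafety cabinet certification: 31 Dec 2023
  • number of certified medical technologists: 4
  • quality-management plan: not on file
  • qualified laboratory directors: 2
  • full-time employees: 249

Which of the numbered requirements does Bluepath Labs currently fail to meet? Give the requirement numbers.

2, 6, 7, 8, 9, 11

1. qualified laboratory directors 2 ≥ 2 → met
2. professional liability coverage $2,625,000 < $2,750,000 → not met
3. cyber liability coverage $825,000 ≥ $800,000 → met
4. biosafety cabinet certification 519 days ago vs limit 540 → met
5. CLIA inspection 79 days ago vs limit 90 → met
6. proficiency testing failures in the past year 2 > 0 → not met
7. condition 'handles select agents' holds; proficiency testing 63 days ago vs limit 60 → not met
8. certified medical technologists 4 < 5 → not met
9. quality-management plan absent → not met
10. quality-control review 33 days ago vs limit 45 → met
11. instrument calibration 281 days ago vs limit 270 → not met
12. condition 'performs high-complexity testing' does not hold → requirement n/a → met
Not met: 2, 6, 7, 8, 9, 11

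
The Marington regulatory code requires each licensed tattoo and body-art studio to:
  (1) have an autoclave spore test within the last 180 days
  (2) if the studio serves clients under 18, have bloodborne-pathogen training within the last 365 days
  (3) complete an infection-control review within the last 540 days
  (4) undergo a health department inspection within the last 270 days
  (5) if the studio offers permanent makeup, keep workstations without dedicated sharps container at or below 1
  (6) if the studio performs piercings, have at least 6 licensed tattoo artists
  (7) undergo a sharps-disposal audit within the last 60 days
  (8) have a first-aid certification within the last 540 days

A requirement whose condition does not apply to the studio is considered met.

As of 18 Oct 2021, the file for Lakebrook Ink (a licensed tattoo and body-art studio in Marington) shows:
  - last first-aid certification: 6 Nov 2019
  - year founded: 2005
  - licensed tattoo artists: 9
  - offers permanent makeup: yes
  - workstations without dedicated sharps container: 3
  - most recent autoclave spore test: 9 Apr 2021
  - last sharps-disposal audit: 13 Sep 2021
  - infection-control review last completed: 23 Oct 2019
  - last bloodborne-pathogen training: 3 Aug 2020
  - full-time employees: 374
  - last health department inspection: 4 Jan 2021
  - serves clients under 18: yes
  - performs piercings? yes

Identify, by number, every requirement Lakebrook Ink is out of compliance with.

1. autoclave spore test 192 days ago vs limit 180 → not met
2. condition 'serves clients under 18' holds; bloodborne-pathogen training 441 days ago vs limit 365 → not met
3. infection-control review 726 days ago vs limit 540 → not met
4. health department inspection 287 days ago vs limit 270 → not met
5. condition 'offers permanent makeup' holds; workstations without dedicated sharps container 3 > 1 → not met
6. condition 'performs piercings' holds; licensed tattoo artists 9 ≥ 6 → met
7. sharps-disposal audit 35 days ago vs limit 60 → met
8. first-aid certification 712 days ago vs limit 540 → not met
Not met: 1, 2, 3, 4, 5, 8

1, 2, 3, 4, 5, 8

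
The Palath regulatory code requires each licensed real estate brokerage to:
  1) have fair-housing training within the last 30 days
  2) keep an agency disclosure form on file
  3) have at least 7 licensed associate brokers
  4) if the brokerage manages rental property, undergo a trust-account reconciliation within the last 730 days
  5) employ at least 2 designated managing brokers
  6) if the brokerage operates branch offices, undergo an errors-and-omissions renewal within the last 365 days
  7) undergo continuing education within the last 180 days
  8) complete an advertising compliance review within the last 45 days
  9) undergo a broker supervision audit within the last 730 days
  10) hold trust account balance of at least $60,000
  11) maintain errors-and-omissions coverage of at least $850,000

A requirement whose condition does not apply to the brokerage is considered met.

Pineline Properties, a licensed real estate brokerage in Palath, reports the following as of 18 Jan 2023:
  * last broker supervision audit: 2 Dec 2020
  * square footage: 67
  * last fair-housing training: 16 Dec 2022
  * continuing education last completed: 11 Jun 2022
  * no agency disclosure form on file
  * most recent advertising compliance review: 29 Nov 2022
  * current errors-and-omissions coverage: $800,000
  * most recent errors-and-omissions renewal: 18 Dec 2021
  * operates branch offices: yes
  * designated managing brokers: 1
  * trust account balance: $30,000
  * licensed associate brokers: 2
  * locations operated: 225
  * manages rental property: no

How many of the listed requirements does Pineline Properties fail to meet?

10

1. fair-housing training 33 days ago vs limit 30 → not met
2. agency disclosure form absent → not met
3. licensed associate brokers 2 < 7 → not met
4. condition 'manages rental property' does not hold → requirement n/a → met
5. designated managing brokers 1 < 2 → not met
6. condition 'operates branch offices' holds; errors-and-omissions renewal 396 days ago vs limit 365 → not met
7. continuing education 221 days ago vs limit 180 → not met
8. advertising compliance review 50 days ago vs limit 45 → not met
9. broker supervision audit 777 days ago vs limit 730 → not met
10. trust account balance $30,000 < $60,000 → not met
11. errors-and-omissions coverage $800,000 < $850,000 → not met
Not met: 10 of 11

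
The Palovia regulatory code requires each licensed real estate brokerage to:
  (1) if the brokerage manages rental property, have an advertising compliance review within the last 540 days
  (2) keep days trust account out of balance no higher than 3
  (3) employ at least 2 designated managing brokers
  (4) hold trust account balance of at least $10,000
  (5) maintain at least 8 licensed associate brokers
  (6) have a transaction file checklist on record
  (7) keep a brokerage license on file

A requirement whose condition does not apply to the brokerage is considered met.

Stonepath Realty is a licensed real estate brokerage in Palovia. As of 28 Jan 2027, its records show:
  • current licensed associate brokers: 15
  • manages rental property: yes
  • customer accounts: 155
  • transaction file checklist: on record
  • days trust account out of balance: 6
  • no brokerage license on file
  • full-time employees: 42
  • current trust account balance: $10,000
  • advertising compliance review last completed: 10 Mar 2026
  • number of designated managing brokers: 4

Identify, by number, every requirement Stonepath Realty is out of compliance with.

1. condition 'manages rental property' holds; advertising compliance review 324 days ago vs limit 540 → met
2. days trust account out of balance 6 > 3 → not met
3. designated managing brokers 4 ≥ 2 → met
4. trust account balance $10,000 ≥ $10,000 → met
5. licensed associate brokers 15 ≥ 8 → met
6. transaction file checklist present → met
7. brokerage license absent → not met
Not met: 2, 7

2, 7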